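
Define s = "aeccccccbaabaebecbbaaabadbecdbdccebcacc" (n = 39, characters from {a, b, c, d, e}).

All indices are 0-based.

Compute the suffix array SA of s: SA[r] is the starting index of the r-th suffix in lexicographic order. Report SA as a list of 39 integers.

[19, 20, 9, 21, 10, 36, 23, 12, 0, 18, 8, 22, 11, 17, 34, 29, 14, 25, 38, 35, 7, 16, 37, 6, 5, 4, 3, 2, 31, 27, 32, 28, 24, 30, 33, 13, 15, 1, 26]

sorted suffixes:
  #0 SA[0]=19  'aaabadbecdbdccebcacc'
  #1 SA[1]=20  'aabadbecdbdccebcacc'
  #2 SA[2]=9  'aabaebecbbaaabadbecdbdccebcacc'
  #3 SA[3]=21  'abadbecdbdccebcacc'
  #4 SA[4]=10  'abaebecbbaaabadbecdbdccebcacc'
  #5 SA[5]=36  'acc'
  #6 SA[6]=23  'adbecdbdccebcacc'
  #7 SA[7]=12  'aebecbbaaabadbecdbdccebcacc'
  #8 SA[8]=0  'aeccccccbaabaebecbbaaabadbecdbdccebcacc'
  #9 SA[9]=18  'baaabadbecdbdccebcacc'
  #10 SA[10]=8  'baabaebecbbaaabadbecdbdccebcacc'
  #11 SA[11]=22  'badbecdbdccebcacc'
  #12 SA[12]=11  'baebecbbaaabadbecdbdccebcacc'
  #13 SA[13]=17  'bbaaabadbecdbdccebcacc'
  #14 SA[14]=34  'bcacc'
  #15 SA[15]=29  'bdccebcacc'
  #16 SA[16]=14  'becbbaaabadbecdbdccebcacc'
  #17 SA[17]=25  'becdbdccebcacc'
  #18 SA[18]=38  'c'
  #19 SA[19]=35  'cacc'
  #20 SA[20]=7  'cbaabaebecbbaaabadbecdbdccebcacc'
  #21 SA[21]=16  'cbbaaabadbecdbdccebcacc'
  #22 SA[22]=37  'cc'
  #23 SA[23]=6  'ccbaabaebecbbaaabadbecdbdccebcacc'
  #24 SA[24]=5  'cccbaabaebecbbaaabadbecdbdccebcacc'
  #25 SA[25]=4  'ccccbaabaebecbbaaabadbecdbdccebcacc'
  #26 SA[26]=3  'cccccbaabaebecbbaaabadbecdbdccebcacc'
  #27 SA[27]=2  'ccccccbaabaebecbbaaabadbecdbdccebcacc'
  #28 SA[28]=31  'ccebcacc'
  #29 SA[29]=27  'cdbdccebcacc'
  #30 SA[30]=32  'cebcacc'
  #31 SA[31]=28  'dbdccebcacc'
  #32 SA[32]=24  'dbecdbdccebcacc'
  #33 SA[33]=30  'dccebcacc'
  #34 SA[34]=33  'ebcacc'
  #35 SA[35]=13  'ebecbbaaabadbecdbdccebcacc'
  #36 SA[36]=15  'ecbbaaabadbecdbdccebcacc'
  #37 SA[37]=1  'eccccccbaabaebecbbaaabadbecdbdccebcacc'
  #38 SA[38]=26  'ecdbdccebcacc'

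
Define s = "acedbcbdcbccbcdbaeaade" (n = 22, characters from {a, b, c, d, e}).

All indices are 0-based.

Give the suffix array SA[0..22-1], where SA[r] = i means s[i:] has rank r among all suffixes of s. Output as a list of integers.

rank→(start, suffix):
  0 → (18, 'aade')
  1 → (0, 'acedbcbdcbccbcdbaeaade')
  2 → (19, 'ade')
  3 → (16, 'aeaade')
  4 → (15, 'baeaade')
  5 → (4, 'bcbdcbccbcdbaeaade')
  6 → (9, 'bccbcdbaeaade')
  7 → (12, 'bcdbaeaade')
  8 → (6, 'bdcbccbcdbaeaade')
  9 → (8, 'cbccbcdbaeaade')
  10 → (11, 'cbcdbaeaade')
  11 → (5, 'cbdcbccbcdbaeaade')
  12 → (10, 'ccbcdbaeaade')
  13 → (13, 'cdbaeaade')
  14 → (1, 'cedbcbdcbccbcdbaeaade')
  15 → (14, 'dbaeaade')
  16 → (3, 'dbcbdcbccbcdbaeaade')
  17 → (7, 'dcbccbcdbaeaade')
  18 → (20, 'de')
  19 → (21, 'e')
  20 → (17, 'eaade')
  21 → (2, 'edbcbdcbccbcdbaeaade')

[18, 0, 19, 16, 15, 4, 9, 12, 6, 8, 11, 5, 10, 13, 1, 14, 3, 7, 20, 21, 17, 2]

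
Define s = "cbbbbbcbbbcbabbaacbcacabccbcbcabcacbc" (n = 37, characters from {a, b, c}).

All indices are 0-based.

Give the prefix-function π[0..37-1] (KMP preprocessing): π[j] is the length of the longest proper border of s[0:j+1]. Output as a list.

[0, 0, 0, 0, 0, 0, 1, 2, 3, 4, 1, 2, 0, 0, 0, 0, 0, 1, 2, 1, 0, 1, 0, 0, 1, 1, 2, 1, 2, 1, 0, 0, 1, 0, 1, 2, 1]

π[0] = 0
j=1 s[j]='b': π[1]=0 (border '')
j=2 s[j]='b': π[2]=0 (border '')
j=3 s[j]='b': π[3]=0 (border '')
j=4 s[j]='b': π[4]=0 (border '')
j=5 s[j]='b': π[5]=0 (border '')
j=6 s[j]='c': π[6]=1 (border 'c')
j=7 s[j]='b': π[7]=2 (border 'cb')
j=8 s[j]='b': π[8]=3 (border 'cbb')
j=9 s[j]='b': π[9]=4 (border 'cbbb')
j=10 s[j]='c': k: 4→0; π[10]=1 (border 'c')
j=11 s[j]='b': π[11]=2 (border 'cb')
j=12 s[j]='a': k: 2→0; π[12]=0 (border '')
j=13 s[j]='b': π[13]=0 (border '')
j=14 s[j]='b': π[14]=0 (border '')
j=15 s[j]='a': π[15]=0 (border '')
j=16 s[j]='a': π[16]=0 (border '')
j=17 s[j]='c': π[17]=1 (border 'c')
j=18 s[j]='b': π[18]=2 (border 'cb')
j=19 s[j]='c': k: 2→0; π[19]=1 (border 'c')
j=20 s[j]='a': k: 1→0; π[20]=0 (border '')
j=21 s[j]='c': π[21]=1 (border 'c')
j=22 s[j]='a': k: 1→0; π[22]=0 (border '')
j=23 s[j]='b': π[23]=0 (border '')
j=24 s[j]='c': π[24]=1 (border 'c')
j=25 s[j]='c': k: 1→0; π[25]=1 (border 'c')
j=26 s[j]='b': π[26]=2 (border 'cb')
j=27 s[j]='c': k: 2→0; π[27]=1 (border 'c')
j=28 s[j]='b': π[28]=2 (border 'cb')
j=29 s[j]='c': k: 2→0; π[29]=1 (border 'c')
j=30 s[j]='a': k: 1→0; π[30]=0 (border '')
j=31 s[j]='b': π[31]=0 (border '')
j=32 s[j]='c': π[32]=1 (border 'c')
j=33 s[j]='a': k: 1→0; π[33]=0 (border '')
j=34 s[j]='c': π[34]=1 (border 'c')
j=35 s[j]='b': π[35]=2 (border 'cb')
j=36 s[j]='c': k: 2→0; π[36]=1 (border 'c')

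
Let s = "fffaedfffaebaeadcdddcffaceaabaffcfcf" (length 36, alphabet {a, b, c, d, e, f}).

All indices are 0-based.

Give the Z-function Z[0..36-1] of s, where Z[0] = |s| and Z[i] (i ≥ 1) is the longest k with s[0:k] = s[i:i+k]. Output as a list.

[36, 2, 1, 0, 0, 0, 5, 2, 1, 0, 0, 0, 0, 0, 0, 0, 0, 0, 0, 0, 0, 2, 1, 0, 0, 0, 0, 0, 0, 0, 2, 1, 0, 1, 0, 1]

Z[0]=36
i=1: fresh scan; Z[1]=2 grow→box=[1,3)
i=2: min(r-i=1, Z[1]=2)=1; Z[2]=1
i=3: fresh scan; Z[3]=0
i=4: fresh scan; Z[4]=0
i=5: fresh scan; Z[5]=0
i=6: fresh scan; Z[6]=5 grow→box=[6,11)
i=7: min(r-i=4, Z[1]=2)=2; Z[7]=2
i=8: min(r-i=3, Z[2]=1)=1; Z[8]=1
i=9: min(r-i=2, Z[3]=0)=0; Z[9]=0
i=10: min(r-i=1, Z[4]=0)=0; Z[10]=0
i=11: fresh scan; Z[11]=0
i=12: fresh scan; Z[12]=0
i=13: fresh scan; Z[13]=0
i=14: fresh scan; Z[14]=0
i=15: fresh scan; Z[15]=0
i=16: fresh scan; Z[16]=0
i=17: fresh scan; Z[17]=0
i=18: fresh scan; Z[18]=0
i=19: fresh scan; Z[19]=0
i=20: fresh scan; Z[20]=0
i=21: fresh scan; Z[21]=2 grow→box=[21,23)
i=22: min(r-i=1, Z[1]=2)=1; Z[22]=1
i=23: fresh scan; Z[23]=0
i=24: fresh scan; Z[24]=0
i=25: fresh scan; Z[25]=0
i=26: fresh scan; Z[26]=0
i=27: fresh scan; Z[27]=0
i=28: fresh scan; Z[28]=0
i=29: fresh scan; Z[29]=0
i=30: fresh scan; Z[30]=2 grow→box=[30,32)
i=31: min(r-i=1, Z[1]=2)=1; Z[31]=1
i=32: fresh scan; Z[32]=0
i=33: fresh scan; Z[33]=1 grow→box=[33,34)
i=34: fresh scan; Z[34]=0
i=35: fresh scan; Z[35]=1 grow→box=[35,36)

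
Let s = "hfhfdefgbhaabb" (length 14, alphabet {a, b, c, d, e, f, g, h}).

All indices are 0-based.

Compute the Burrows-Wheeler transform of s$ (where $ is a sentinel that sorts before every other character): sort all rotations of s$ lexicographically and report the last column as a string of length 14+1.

rank  rotation         last
    0  $hfhfdefgbhaabb  b
    1  aabb$hfhfdefgbh  h
    2  abb$hfhfdefgbha  a
    3  b$hfhfdefgbhaab  b
    4  bb$hfhfdefgbhaa  a
    5  bhaabb$hfhfdefg  g
    6  defgbhaabb$hfhf  f
    7  efgbhaabb$hfhfd  d
    8  fdefgbhaabb$hfh  h
    9  fgbhaabb$hfhfde  e
   10  fhfdefgbhaabb$h  h
   11  gbhaabb$hfhfdef  f
   12  haabb$hfhfdefgb  b
   13  hfdefgbhaabb$hf  f
   14  hfhfdefgbhaabb$  $

bhabagfdhehfbf$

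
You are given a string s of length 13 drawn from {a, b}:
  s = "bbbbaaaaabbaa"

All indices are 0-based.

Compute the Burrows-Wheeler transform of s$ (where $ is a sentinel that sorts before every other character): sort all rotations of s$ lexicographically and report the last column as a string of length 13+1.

rank  rotation        last
    0  $bbbbaaaaabbaa  a
    1  a$bbbbaaaaabba  a
    2  aa$bbbbaaaaabb  b
    3  aaaaabbaa$bbbb  b
    4  aaaabbaa$bbbba  a
    5  aaabbaa$bbbbaa  a
    6  aabbaa$bbbbaaa  a
    7  abbaa$bbbbaaaa  a
    8  baa$bbbbaaaaab  b
    9  baaaaabbaa$bbb  b
   10  bbaa$bbbbaaaaa  a
   11  bbaaaaabbaa$bb  b
   12  bbbaaaaabbaa$b  b
   13  bbbbaaaaabbaa$  $

aabbaaaabbabb$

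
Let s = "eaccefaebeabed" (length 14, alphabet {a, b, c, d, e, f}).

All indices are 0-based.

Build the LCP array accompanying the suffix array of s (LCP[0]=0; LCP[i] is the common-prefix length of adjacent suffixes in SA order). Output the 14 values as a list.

rank | idx | suffix
   0 |  10 | abed
   1 |   1 | accefaebeabed
   2 |   6 | aebeabed
   3 |   8 | beabed
   4 |  11 | bed
   5 |   2 | ccefaebeabed
   6 |   3 | cefaebeabed
   7 |  13 | d
   8 |   9 | eabed
   9 |   0 | eaccefaebeabed
  10 |   7 | ebeabed
  11 |  12 | ed
  12 |   4 | efaebeabed
  13 |   5 | faebeabed

SA = [10, 1, 6, 8, 11, 2, 3, 13, 9, 0, 7, 12, 4, 5]
i: (SA[i-1],SA[i]) lcp shared
  1: (10,1) 1 'a'
  2: (1,6) 1 'a'
  3: (6,8) 0 ''
  4: (8,11) 2 'be'
  5: (11,2) 0 ''
  6: (2,3) 1 'c'
  7: (3,13) 0 ''
  8: (13,9) 0 ''
  9: (9,0) 2 'ea'
  10: (0,7) 1 'e'
  11: (7,12) 1 'e'
  12: (12,4) 1 'e'
  13: (4,5) 0 ''

[0, 1, 1, 0, 2, 0, 1, 0, 0, 2, 1, 1, 1, 0]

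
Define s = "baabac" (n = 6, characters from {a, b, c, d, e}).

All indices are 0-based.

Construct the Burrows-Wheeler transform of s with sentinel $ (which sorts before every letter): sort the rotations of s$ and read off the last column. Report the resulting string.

rank  rotation last
    0  $baabac  c
    1  aabac$b  b
    2  abac$ba  a
    3  ac$baab  b
    4  baabac$  $
    5  bac$baa  a
    6  c$baaba  a

cbab$aa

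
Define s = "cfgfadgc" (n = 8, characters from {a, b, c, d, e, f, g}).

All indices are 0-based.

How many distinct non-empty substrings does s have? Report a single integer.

33

rank | idx | suffix
   0 |   4 | adgc
   1 |   7 | c
   2 |   0 | cfgfadgc
   3 |   5 | dgc
   4 |   3 | fadgc
   5 |   1 | fgfadgc
   6 |   6 | gc
   7 |   2 | gfadgc

SA = [4, 7, 0, 5, 3, 1, 6, 2]
[i] adj suffixes → lcp
  [1] 4/7 → 0 ('')
  [2] 7/0 → 1 ('c')
  [3] 0/5 → 0 ('')
  [4] 5/3 → 0 ('')
  [5] 3/1 → 1 ('f')
  [6] 1/6 → 0 ('')
  [7] 6/2 → 1 ('g')

n(n+1)/2 = 8·9/2 = 36
Σ LCP = 0 + 0 + 1 + 0 + 0 + 1 + 0 + 1 = 3
distinct = 36 − 3 = 33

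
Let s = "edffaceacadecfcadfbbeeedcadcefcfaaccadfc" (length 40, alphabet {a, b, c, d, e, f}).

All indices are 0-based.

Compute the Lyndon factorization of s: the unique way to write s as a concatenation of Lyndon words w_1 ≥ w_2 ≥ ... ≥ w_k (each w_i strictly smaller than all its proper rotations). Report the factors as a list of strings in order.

emit factor 1: 'e' (i=0, period=1)
emit factor 2: 'dff' (i=1, period=3)
emit factor 3: 'ace' (i=4, period=3)
emit factor 4: 'acadecfcadfbbeeedcadcefcf' (i=7, period=25)
emit factor 5: 'aaccadfc' (i=32, period=8)

["e", "dff", "ace", "acadecfcadfbbeeedcadcefcf", "aaccadfc"]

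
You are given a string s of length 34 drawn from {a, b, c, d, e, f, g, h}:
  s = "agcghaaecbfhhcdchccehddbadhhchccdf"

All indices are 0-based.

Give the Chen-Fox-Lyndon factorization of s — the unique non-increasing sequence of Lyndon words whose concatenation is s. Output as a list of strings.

emit factor 1: 'agcgh' (i=0, period=5)
emit factor 2: 'aaecbfhhcdchccehddbadhhchccdf' (i=5, period=29)

["agcgh", "aaecbfhhcdchccehddbadhhchccdf"]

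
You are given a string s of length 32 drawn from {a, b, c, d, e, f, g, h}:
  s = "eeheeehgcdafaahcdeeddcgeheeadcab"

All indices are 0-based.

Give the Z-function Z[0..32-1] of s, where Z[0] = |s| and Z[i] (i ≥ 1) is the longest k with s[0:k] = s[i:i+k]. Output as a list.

Z[0]=32
i=1: outside box; Z[1]=1 extend→box=[1,2)
i=2: outside box; Z[2]=0
i=3: outside box; Z[3]=2 extend→box=[3,5)
i=4: min(r-i=1, Z[1]=1)=1; Z[4]=3 extend→box=[4,7)
i=5: min(r-i=2, Z[1]=1)=1; Z[5]=1
i=6: min(r-i=1, Z[2]=0)=0; Z[6]=0
i=7: outside box; Z[7]=0
i=8: outside box; Z[8]=0
i=9: outside box; Z[9]=0
i=10: outside box; Z[10]=0
i=11: outside box; Z[11]=0
i=12: outside box; Z[12]=0
i=13: outside box; Z[13]=0
i=14: outside box; Z[14]=0
i=15: outside box; Z[15]=0
i=16: outside box; Z[16]=0
i=17: outside box; Z[17]=2 extend→box=[17,19)
i=18: min(r-i=1, Z[1]=1)=1; Z[18]=1
i=19: outside box; Z[19]=0
i=20: outside box; Z[20]=0
i=21: outside box; Z[21]=0
i=22: outside box; Z[22]=0
i=23: outside box; Z[23]=1 extend→box=[23,24)
i=24: outside box; Z[24]=0
i=25: outside box; Z[25]=2 extend→box=[25,27)
i=26: min(r-i=1, Z[1]=1)=1; Z[26]=1
i=27: outside box; Z[27]=0
i=28: outside box; Z[28]=0
i=29: outside box; Z[29]=0
i=30: outside box; Z[30]=0
i=31: outside box; Z[31]=0

[32, 1, 0, 2, 3, 1, 0, 0, 0, 0, 0, 0, 0, 0, 0, 0, 0, 2, 1, 0, 0, 0, 0, 1, 0, 2, 1, 0, 0, 0, 0, 0]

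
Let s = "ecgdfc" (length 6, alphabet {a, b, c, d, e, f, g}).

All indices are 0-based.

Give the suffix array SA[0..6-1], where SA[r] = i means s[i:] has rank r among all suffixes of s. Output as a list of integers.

[5, 1, 3, 0, 4, 2]

rank | idx | suffix
   0 |   5 | c
   1 |   1 | cgdfc
   2 |   3 | dfc
   3 |   0 | ecgdfc
   4 |   4 | fc
   5 |   2 | gdfc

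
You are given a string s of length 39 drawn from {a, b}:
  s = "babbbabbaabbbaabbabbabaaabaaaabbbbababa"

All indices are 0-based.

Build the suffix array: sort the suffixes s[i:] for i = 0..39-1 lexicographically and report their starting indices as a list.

sorted suffixes:
  #0 SA[0]=38  'a'
  #1 SA[1]=26  'aaaabbbbababa'
  #2 SA[2]=22  'aaabaaaabbbbababa'
  #3 SA[3]=27  'aaabbbbababa'
  #4 SA[4]=23  'aabaaaabbbbababa'
  #5 SA[5]=13  'aabbabbabaaabaaaabbbbababa'
  #6 SA[6]=8  'aabbbaabbabbabaaabaaaabbbbababa'
  #7 SA[7]=28  'aabbbbababa'
  #8 SA[8]=36  'aba'
  #9 SA[9]=24  'abaaaabbbbababa'
  #10 SA[10]=20  'abaaabaaaabbbbababa'
  #11 SA[11]=34  'ababa'
  #12 SA[12]=5  'abbaabbbaabbabbabaaabaaaabbbbababa'
  #13 SA[13]=17  'abbabaaabaaaabbbbababa'
  #14 SA[14]=14  'abbabbabaaabaaaabbbbababa'
  #15 SA[15]=9  'abbbaabbabbabaaabaaaabbbbababa'
  #16 SA[16]=1  'abbbabbaabbbaabbabbabaaabaaaabbbbababa'
  #17 SA[17]=29  'abbbbababa'
  #18 SA[18]=37  'ba'
  #19 SA[19]=25  'baaaabbbbababa'
  #20 SA[20]=21  'baaabaaaabbbbababa'
  #21 SA[21]=12  'baabbabbabaaabaaaabbbbababa'
  #22 SA[22]=7  'baabbbaabbabbabaaabaaaabbbbababa'
  #23 SA[23]=35  'baba'
  #24 SA[24]=19  'babaaabaaaabbbbababa'
  #25 SA[25]=33  'bababa'
  #26 SA[26]=4  'babbaabbbaabbabbabaaabaaaabbbbababa'
  #27 SA[27]=16  'babbabaaabaaaabbbbababa'
  #28 SA[28]=0  'babbbabbaabbbaabbabbabaaabaaaabbbbababa'
  #29 SA[29]=11  'bbaabbabbabaaabaaaabbbbababa'
  #30 SA[30]=6  'bbaabbbaabbabbabaaabaaaabbbbababa'
  #31 SA[31]=18  'bbabaaabaaaabbbbababa'
  #32 SA[32]=32  'bbababa'
  #33 SA[33]=3  'bbabbaabbbaabbabbabaaabaaaabbbbababa'
  #34 SA[34]=15  'bbabbabaaabaaaabbbbababa'
  #35 SA[35]=10  'bbbaabbabbabaaabaaaabbbbababa'
  #36 SA[36]=31  'bbbababa'
  #37 SA[37]=2  'bbbabbaabbbaabbabbabaaabaaaabbbbababa'
  #38 SA[38]=30  'bbbbababa'

[38, 26, 22, 27, 23, 13, 8, 28, 36, 24, 20, 34, 5, 17, 14, 9, 1, 29, 37, 25, 21, 12, 7, 35, 19, 33, 4, 16, 0, 11, 6, 18, 32, 3, 15, 10, 31, 2, 30]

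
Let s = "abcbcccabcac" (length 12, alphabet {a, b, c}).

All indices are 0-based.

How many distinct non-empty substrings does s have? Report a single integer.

63

rank→(start, suffix):
  0 → (7, 'abcac')
  1 → (0, 'abcbcccabcac')
  2 → (10, 'ac')
  3 → (8, 'bcac')
  4 → (1, 'bcbcccabcac')
  5 → (3, 'bcccabcac')
  6 → (11, 'c')
  7 → (6, 'cabcac')
  8 → (9, 'cac')
  9 → (2, 'cbcccabcac')
  10 → (5, 'ccabcac')
  11 → (4, 'cccabcac')

SA = [7, 0, 10, 8, 1, 3, 11, 6, 9, 2, 5, 4]
i: (SA[i-1],SA[i]) lcp shared
  1: (7,0) 3 'abc'
  2: (0,10) 1 'a'
  3: (10,8) 0 ''
  4: (8,1) 2 'bc'
  5: (1,3) 2 'bc'
  6: (3,11) 0 ''
  7: (11,6) 1 'c'
  8: (6,9) 2 'ca'
  9: (9,2) 1 'c'
  10: (2,5) 1 'c'
  11: (5,4) 2 'cc'

n(n+1)/2 = 12·13/2 = 78
Σ LCP = 0 + 3 + 1 + 0 + 2 + 2 + 0 + 1 + 2 + 1 + 1 + 2 = 15
distinct = 78 − 15 = 63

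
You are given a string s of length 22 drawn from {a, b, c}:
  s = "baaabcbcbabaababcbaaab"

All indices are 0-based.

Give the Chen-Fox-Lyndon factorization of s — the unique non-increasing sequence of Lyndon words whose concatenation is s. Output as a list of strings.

["b", "aaabcbcbabaababcb", "aaab"]

emit factor 1: 'b' (i=0, period=1)
emit factor 2: 'aaabcbcbabaababcb' (i=1, period=17)
emit factor 3: 'aaab' (i=18, period=4)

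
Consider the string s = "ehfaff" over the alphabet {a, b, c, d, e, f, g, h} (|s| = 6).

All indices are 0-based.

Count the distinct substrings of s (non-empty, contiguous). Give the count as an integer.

sorted suffixes:
  #0 SA[0]=3  'aff'
  #1 SA[1]=0  'ehfaff'
  #2 SA[2]=5  'f'
  #3 SA[3]=2  'faff'
  #4 SA[4]=4  'ff'
  #5 SA[5]=1  'hfaff'

SA = [3, 0, 5, 2, 4, 1]
rank  pair      lcp
   1  s[3:],s[0:]  0  ''
   2  s[0:],s[5:]  0  ''
   3  s[5:],s[2:]  1  'f'
   4  s[2:],s[4:]  1  'f'
   5  s[4:],s[1:]  0  ''

n(n+1)/2 = 6·7/2 = 21
Σ LCP = 0 + 0 + 0 + 1 + 1 + 0 = 2
distinct = 21 − 2 = 19

19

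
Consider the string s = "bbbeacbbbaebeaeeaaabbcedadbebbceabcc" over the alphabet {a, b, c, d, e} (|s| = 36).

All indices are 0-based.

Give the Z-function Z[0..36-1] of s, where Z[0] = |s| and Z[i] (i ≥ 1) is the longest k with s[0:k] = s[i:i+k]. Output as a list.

[36, 2, 1, 0, 0, 0, 3, 2, 1, 0, 0, 1, 0, 0, 0, 0, 0, 0, 0, 2, 1, 0, 0, 0, 0, 0, 1, 0, 2, 1, 0, 0, 0, 1, 0, 0]

Z[0]=36
i=1: fresh scan; Z[1]=2 scan→box=[1,3)
i=2: min(r-i=1, Z[1]=2)=1; Z[2]=1
i=3: fresh scan; Z[3]=0
i=4: fresh scan; Z[4]=0
i=5: fresh scan; Z[5]=0
i=6: fresh scan; Z[6]=3 scan→box=[6,9)
i=7: min(r-i=2, Z[1]=2)=2; Z[7]=2
i=8: min(r-i=1, Z[2]=1)=1; Z[8]=1
i=9: fresh scan; Z[9]=0
i=10: fresh scan; Z[10]=0
i=11: fresh scan; Z[11]=1 scan→box=[11,12)
i=12: fresh scan; Z[12]=0
i=13: fresh scan; Z[13]=0
i=14: fresh scan; Z[14]=0
i=15: fresh scan; Z[15]=0
i=16: fresh scan; Z[16]=0
i=17: fresh scan; Z[17]=0
i=18: fresh scan; Z[18]=0
i=19: fresh scan; Z[19]=2 scan→box=[19,21)
i=20: min(r-i=1, Z[1]=2)=1; Z[20]=1
i=21: fresh scan; Z[21]=0
i=22: fresh scan; Z[22]=0
i=23: fresh scan; Z[23]=0
i=24: fresh scan; Z[24]=0
i=25: fresh scan; Z[25]=0
i=26: fresh scan; Z[26]=1 scan→box=[26,27)
i=27: fresh scan; Z[27]=0
i=28: fresh scan; Z[28]=2 scan→box=[28,30)
i=29: min(r-i=1, Z[1]=2)=1; Z[29]=1
i=30: fresh scan; Z[30]=0
i=31: fresh scan; Z[31]=0
i=32: fresh scan; Z[32]=0
i=33: fresh scan; Z[33]=1 scan→box=[33,34)
i=34: fresh scan; Z[34]=0
i=35: fresh scan; Z[35]=0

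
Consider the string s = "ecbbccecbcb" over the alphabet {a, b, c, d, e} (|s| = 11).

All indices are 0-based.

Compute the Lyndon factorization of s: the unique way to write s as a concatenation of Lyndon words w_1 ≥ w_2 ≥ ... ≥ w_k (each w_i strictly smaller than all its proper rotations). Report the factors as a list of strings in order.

["e", "c", "bbccecbc", "b"]

emit factor 1: 'e' (i=0, period=1)
emit factor 2: 'c' (i=1, period=1)
emit factor 3: 'bbccecbc' (i=2, period=8)
emit factor 4: 'b' (i=10, period=1)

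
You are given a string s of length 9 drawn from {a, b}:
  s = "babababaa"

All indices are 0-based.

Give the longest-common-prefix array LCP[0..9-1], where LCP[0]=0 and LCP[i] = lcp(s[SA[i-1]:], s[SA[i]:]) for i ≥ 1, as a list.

[0, 1, 1, 3, 5, 0, 2, 4, 6]

rank | idx | suffix
   0 |   8 | a
   1 |   7 | aa
   2 |   5 | abaa
   3 |   3 | ababaa
   4 |   1 | abababaa
   5 |   6 | baa
   6 |   4 | babaa
   7 |   2 | bababaa
   8 |   0 | babababaa

SA = [8, 7, 5, 3, 1, 6, 4, 2, 0]
rank  pair      lcp
   1  s[8:],s[7:]  1  'a'
   2  s[7:],s[5:]  1  'a'
   3  s[5:],s[3:]  3  'aba'
   4  s[3:],s[1:]  5  'ababa'
   5  s[1:],s[6:]  0  ''
   6  s[6:],s[4:]  2  'ba'
   7  s[4:],s[2:]  4  'baba'
   8  s[2:],s[0:]  6  'bababa'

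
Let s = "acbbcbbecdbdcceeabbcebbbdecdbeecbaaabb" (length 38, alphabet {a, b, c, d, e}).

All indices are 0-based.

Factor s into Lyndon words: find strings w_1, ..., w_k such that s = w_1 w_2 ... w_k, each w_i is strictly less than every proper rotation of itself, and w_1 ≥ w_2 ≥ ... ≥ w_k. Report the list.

["acbbcbbecdbdccee", "abbcebbbdecdbeecb", "aaabb"]

emit factor 1: 'acbbcbbecdbdccee' (i=0, period=16)
emit factor 2: 'abbcebbbdecdbeecb' (i=16, period=17)
emit factor 3: 'aaabb' (i=33, period=5)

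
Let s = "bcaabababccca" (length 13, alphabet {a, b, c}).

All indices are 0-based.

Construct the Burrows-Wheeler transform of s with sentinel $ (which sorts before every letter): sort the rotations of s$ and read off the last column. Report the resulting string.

rank  rotation        last
    0  $bcaabababccca  a
    1  a$bcaabababccc  c
    2  aabababccca$bc  c
    3  abababccca$bca  a
    4  ababccca$bcaab  b
    5  abccca$bcaabab  b
    6  bababccca$bcaa  a
    7  babccca$bcaaba  a
    8  bcaabababccca$  $
    9  bccca$bcaababa  a
   10  ca$bcaabababcc  c
   11  caabababccca$b  b
   12  cca$bcaabababc  c
   13  ccca$bcaababab  b

accabbaa$acbcb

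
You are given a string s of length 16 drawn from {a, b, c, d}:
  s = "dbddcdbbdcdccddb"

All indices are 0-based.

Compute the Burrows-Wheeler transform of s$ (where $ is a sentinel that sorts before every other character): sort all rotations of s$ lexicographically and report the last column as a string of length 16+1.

bddbddddcdc$cdbcb

rank  rotation           last
    0  $dbddcdbbdcdccddb  b
    1  b$dbddcdbbdcdccdd  d
    2  bbdcdccddb$dbddcd  d
    3  bdcdccddb$dbddcdb  b
    4  bddcdbbdcdccddb$d  d
    5  ccddb$dbddcdbbdcd  d
    6  cdbbdcdccddb$dbdd  d
    7  cdccddb$dbddcdbbd  d
    8  cddb$dbddcdbbdcdc  c
    9  db$dbddcdbbdcdccd  d
   10  dbbdcdccddb$dbddc  c
   11  dbddcdbbdcdccddb$  $
   12  dccddb$dbddcdbbdc  c
   13  dcdbbdcdccddb$dbd  d
   14  dcdccddb$dbddcdbb  b
   15  ddb$dbddcdbbdcdcc  c
   16  ddcdbbdcdccddb$db  b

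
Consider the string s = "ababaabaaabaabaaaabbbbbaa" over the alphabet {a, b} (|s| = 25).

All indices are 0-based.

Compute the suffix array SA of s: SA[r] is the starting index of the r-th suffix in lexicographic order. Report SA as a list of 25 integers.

[24, 23, 14, 7, 15, 11, 4, 8, 16, 12, 5, 9, 2, 0, 17, 22, 13, 6, 10, 3, 1, 21, 20, 19, 18]

rank→(start, suffix):
  0 → (24, 'a')
  1 → (23, 'aa')
  2 → (14, 'aaaabbbbbaa')
  3 → (7, 'aaabaabaaaabbbbbaa')
  4 → (15, 'aaabbbbbaa')
  5 → (11, 'aabaaaabbbbbaa')
  6 → (4, 'aabaaabaabaaaabbbbbaa')
  7 → (8, 'aabaabaaaabbbbbaa')
  8 → (16, 'aabbbbbaa')
  9 → (12, 'abaaaabbbbbaa')
  10 → (5, 'abaaabaabaaaabbbbbaa')
  11 → (9, 'abaabaaaabbbbbaa')
  12 → (2, 'abaabaaabaabaaaabbbbbaa')
  13 → (0, 'ababaabaaabaabaaaabbbbbaa')
  14 → (17, 'abbbbbaa')
  15 → (22, 'baa')
  16 → (13, 'baaaabbbbbaa')
  17 → (6, 'baaabaabaaaabbbbbaa')
  18 → (10, 'baabaaaabbbbbaa')
  19 → (3, 'baabaaabaabaaaabbbbbaa')
  20 → (1, 'babaabaaabaabaaaabbbbbaa')
  21 → (21, 'bbaa')
  22 → (20, 'bbbaa')
  23 → (19, 'bbbbaa')
  24 → (18, 'bbbbbaa')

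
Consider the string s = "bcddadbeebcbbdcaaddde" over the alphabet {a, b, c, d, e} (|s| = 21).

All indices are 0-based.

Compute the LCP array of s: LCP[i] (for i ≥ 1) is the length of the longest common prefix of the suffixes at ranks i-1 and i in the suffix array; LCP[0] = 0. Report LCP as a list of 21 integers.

[0, 1, 2, 0, 1, 2, 1, 1, 0, 1, 1, 0, 1, 1, 1, 2, 2, 1, 0, 1, 1]

sorted suffixes:
  #0 SA[0]=15  'aaddde'
  #1 SA[1]=4  'adbeebcbbdcaaddde'
  #2 SA[2]=16  'addde'
  #3 SA[3]=11  'bbdcaaddde'
  #4 SA[4]=9  'bcbbdcaaddde'
  #5 SA[5]=0  'bcddadbeebcbbdcaaddde'
  #6 SA[6]=12  'bdcaaddde'
  #7 SA[7]=6  'beebcbbdcaaddde'
  #8 SA[8]=14  'caaddde'
  #9 SA[9]=10  'cbbdcaaddde'
  #10 SA[10]=1  'cddadbeebcbbdcaaddde'
  #11 SA[11]=3  'dadbeebcbbdcaaddde'
  #12 SA[12]=5  'dbeebcbbdcaaddde'
  #13 SA[13]=13  'dcaaddde'
  #14 SA[14]=2  'ddadbeebcbbdcaaddde'
  #15 SA[15]=17  'ddde'
  #16 SA[16]=18  'dde'
  #17 SA[17]=19  'de'
  #18 SA[18]=20  'e'
  #19 SA[19]=8  'ebcbbdcaaddde'
  #20 SA[20]=7  'eebcbbdcaaddde'

SA = [15, 4, 16, 11, 9, 0, 12, 6, 14, 10, 1, 3, 5, 13, 2, 17, 18, 19, 20, 8, 7]
[i] adj suffixes → lcp
  [1] 15/4 → 1 ('a')
  [2] 4/16 → 2 ('ad')
  [3] 16/11 → 0 ('')
  [4] 11/9 → 1 ('b')
  [5] 9/0 → 2 ('bc')
  [6] 0/12 → 1 ('b')
  [7] 12/6 → 1 ('b')
  [8] 6/14 → 0 ('')
  [9] 14/10 → 1 ('c')
  [10] 10/1 → 1 ('c')
  [11] 1/3 → 0 ('')
  [12] 3/5 → 1 ('d')
  [13] 5/13 → 1 ('d')
  [14] 13/2 → 1 ('d')
  [15] 2/17 → 2 ('dd')
  [16] 17/18 → 2 ('dd')
  [17] 18/19 → 1 ('d')
  [18] 19/20 → 0 ('')
  [19] 20/8 → 1 ('e')
  [20] 8/7 → 1 ('e')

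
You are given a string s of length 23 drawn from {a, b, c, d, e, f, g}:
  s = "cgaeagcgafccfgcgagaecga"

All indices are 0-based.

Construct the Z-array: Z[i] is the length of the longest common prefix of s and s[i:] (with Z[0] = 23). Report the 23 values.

Z[0]=23
i=1: i≥r, start 0; Z[1]=0
i=2: i≥r, start 0; Z[2]=0
i=3: i≥r, start 0; Z[3]=0
i=4: i≥r, start 0; Z[4]=0
i=5: i≥r, start 0; Z[5]=0
i=6: i≥r, start 0; Z[6]=3 extend→box=[6,9)
i=7: min(r-i=2, Z[1]=0)=0; Z[7]=0
i=8: min(r-i=1, Z[2]=0)=0; Z[8]=0
i=9: i≥r, start 0; Z[9]=0
i=10: i≥r, start 0; Z[10]=1 extend→box=[10,11)
i=11: i≥r, start 0; Z[11]=1 extend→box=[11,12)
i=12: i≥r, start 0; Z[12]=0
i=13: i≥r, start 0; Z[13]=0
i=14: i≥r, start 0; Z[14]=3 extend→box=[14,17)
i=15: min(r-i=2, Z[1]=0)=0; Z[15]=0
i=16: min(r-i=1, Z[2]=0)=0; Z[16]=0
i=17: i≥r, start 0; Z[17]=0
i=18: i≥r, start 0; Z[18]=0
i=19: i≥r, start 0; Z[19]=0
i=20: i≥r, start 0; Z[20]=3 extend→box=[20,23)
i=21: min(r-i=2, Z[1]=0)=0; Z[21]=0
i=22: min(r-i=1, Z[2]=0)=0; Z[22]=0

[23, 0, 0, 0, 0, 0, 3, 0, 0, 0, 1, 1, 0, 0, 3, 0, 0, 0, 0, 0, 3, 0, 0]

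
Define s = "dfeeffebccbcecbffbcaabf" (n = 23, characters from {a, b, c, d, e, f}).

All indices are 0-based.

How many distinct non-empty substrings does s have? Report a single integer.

253

sorted suffixes:
  #0 SA[0]=19  'aabf'
  #1 SA[1]=20  'abf'
  #2 SA[2]=17  'bcaabf'
  #3 SA[3]=7  'bccbcecbffbcaabf'
  #4 SA[4]=10  'bcecbffbcaabf'
  #5 SA[5]=21  'bf'
  #6 SA[6]=14  'bffbcaabf'
  #7 SA[7]=18  'caabf'
  #8 SA[8]=9  'cbcecbffbcaabf'
  #9 SA[9]=13  'cbffbcaabf'
  #10 SA[10]=8  'ccbcecbffbcaabf'
  #11 SA[11]=11  'cecbffbcaabf'
  #12 SA[12]=0  'dfeeffebccbcecbffbcaabf'
  #13 SA[13]=6  'ebccbcecbffbcaabf'
  #14 SA[14]=12  'ecbffbcaabf'
  #15 SA[15]=2  'eeffebccbcecbffbcaabf'
  #16 SA[16]=3  'effebccbcecbffbcaabf'
  #17 SA[17]=22  'f'
  #18 SA[18]=16  'fbcaabf'
  #19 SA[19]=5  'febccbcecbffbcaabf'
  #20 SA[20]=1  'feeffebccbcecbffbcaabf'
  #21 SA[21]=15  'ffbcaabf'
  #22 SA[22]=4  'ffebccbcecbffbcaabf'

SA = [19, 20, 17, 7, 10, 21, 14, 18, 9, 13, 8, 11, 0, 6, 12, 2, 3, 22, 16, 5, 1, 15, 4]
[i] adj suffixes → lcp
  [1] 19/20 → 1 ('a')
  [2] 20/17 → 0 ('')
  [3] 17/7 → 2 ('bc')
  [4] 7/10 → 2 ('bc')
  [5] 10/21 → 1 ('b')
  [6] 21/14 → 2 ('bf')
  [7] 14/18 → 0 ('')
  [8] 18/9 → 1 ('c')
  [9] 9/13 → 2 ('cb')
  [10] 13/8 → 1 ('c')
  [11] 8/11 → 1 ('c')
  [12] 11/0 → 0 ('')
  [13] 0/6 → 0 ('')
  [14] 6/12 → 1 ('e')
  [15] 12/2 → 1 ('e')
  [16] 2/3 → 1 ('e')
  [17] 3/22 → 0 ('')
  [18] 22/16 → 1 ('f')
  [19] 16/5 → 1 ('f')
  [20] 5/1 → 2 ('fe')
  [21] 1/15 → 1 ('f')
  [22] 15/4 → 2 ('ff')

n(n+1)/2 = 23·24/2 = 276
Σ LCP = 0 + 1 + 0 + 2 + 2 + 1 + 2 + 0 + 1 + 2 + 1 + 1 + 0 + 0 + 1 + 1 + 1 + 0 + 1 + 1 + 2 + 1 + 2 = 23
distinct = 276 − 23 = 253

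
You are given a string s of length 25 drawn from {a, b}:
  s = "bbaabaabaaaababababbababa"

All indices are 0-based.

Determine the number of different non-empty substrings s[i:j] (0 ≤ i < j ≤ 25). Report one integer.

rank | idx | suffix
   0 |  24 | a
   1 |   8 | aaaababababbababa
   2 |   9 | aaababababbababa
   3 |   5 | aabaaaababababbababa
   4 |   2 | aabaabaaaababababbababa
   5 |  10 | aababababbababa
   6 |  22 | aba
   7 |   6 | abaaaababababbababa
   8 |   3 | abaabaaaababababbababa
   9 |  20 | ababa
  10 |  11 | ababababbababa
  11 |  13 | abababbababa
  12 |  15 | ababbababa
  13 |  17 | abbababa
  14 |  23 | ba
  15 |   7 | baaaababababbababa
  16 |   4 | baabaaaababababbababa
  17 |   1 | baabaabaaaababababbababa
  18 |  21 | baba
  19 |  19 | bababa
  20 |  12 | babababbababa
  21 |  14 | bababbababa
  22 |  16 | babbababa
  23 |   0 | bbaabaabaaaababababbababa
  24 |  18 | bbababa

SA = [24, 8, 9, 5, 2, 10, 22, 6, 3, 20, 11, 13, 15, 17, 23, 7, 4, 1, 21, 19, 12, 14, 16, 0, 18]
rank  pair      lcp
   1  s[24:],s[8:]  1  'a'
   2  s[8:],s[9:]  3  'aaa'
   3  s[9:],s[5:]  2  'aa'
   4  s[5:],s[2:]  5  'aabaa'
   5  s[2:],s[10:]  4  'aaba'
   6  s[10:],s[22:]  1  'a'
   7  s[22:],s[6:]  3  'aba'
   8  s[6:],s[3:]  4  'abaa'
   9  s[3:],s[20:]  3  'aba'
  10  s[20:],s[11:]  5  'ababa'
  11  s[11:],s[13:]  6  'ababab'
  12  s[13:],s[15:]  4  'abab'
  13  s[15:],s[17:]  2  'ab'
  14  s[17:],s[23:]  0  ''
  15  s[23:],s[7:]  2  'ba'
  16  s[7:],s[4:]  3  'baa'
  17  s[4:],s[1:]  6  'baabaa'
  18  s[1:],s[21:]  2  'ba'
  19  s[21:],s[19:]  4  'baba'
  20  s[19:],s[12:]  6  'bababa'
  21  s[12:],s[14:]  5  'babab'
  22  s[14:],s[16:]  3  'bab'
  23  s[16:],s[0:]  1  'b'
  24  s[0:],s[18:]  3  'bba'

n(n+1)/2 = 25·26/2 = 325
Σ LCP = 0 + 1 + 3 + 2 + 5 + 4 + 1 + 3 + 4 + 3 + 5 + 6 + 4 + 2 + 0 + 2 + 3 + 6 + 2 + 4 + 6 + 5 + 3 + 1 + 3 = 78
distinct = 325 − 78 = 247

247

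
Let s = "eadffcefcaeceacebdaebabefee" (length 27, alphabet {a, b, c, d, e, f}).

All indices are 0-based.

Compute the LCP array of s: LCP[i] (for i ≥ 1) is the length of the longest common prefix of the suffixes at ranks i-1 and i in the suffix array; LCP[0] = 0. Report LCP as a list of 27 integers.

[0, 1, 1, 1, 2, 0, 1, 1, 0, 1, 2, 2, 0, 1, 0, 1, 2, 1, 2, 1, 1, 1, 2, 0, 2, 1, 1]

sorted suffixes:
  #0 SA[0]=21  'abefee'
  #1 SA[1]=13  'acebdaebabefee'
  #2 SA[2]=1  'adffcefcaeceacebdaebabefee'
  #3 SA[3]=18  'aebabefee'
  #4 SA[4]=9  'aeceacebdaebabefee'
  #5 SA[5]=20  'babefee'
  #6 SA[6]=16  'bdaebabefee'
  #7 SA[7]=22  'befee'
  #8 SA[8]=8  'caeceacebdaebabefee'
  #9 SA[9]=11  'ceacebdaebabefee'
  #10 SA[10]=14  'cebdaebabefee'
  #11 SA[11]=5  'cefcaeceacebdaebabefee'
  #12 SA[12]=17  'daebabefee'
  #13 SA[13]=2  'dffcefcaeceacebdaebabefee'
  #14 SA[14]=26  'e'
  #15 SA[15]=12  'eacebdaebabefee'
  #16 SA[16]=0  'eadffcefcaeceacebdaebabefee'
  #17 SA[17]=19  'ebabefee'
  #18 SA[18]=15  'ebdaebabefee'
  #19 SA[19]=10  'eceacebdaebabefee'
  #20 SA[20]=25  'ee'
  #21 SA[21]=6  'efcaeceacebdaebabefee'
  #22 SA[22]=23  'efee'
  #23 SA[23]=7  'fcaeceacebdaebabefee'
  #24 SA[24]=4  'fcefcaeceacebdaebabefee'
  #25 SA[25]=24  'fee'
  #26 SA[26]=3  'ffcefcaeceacebdaebabefee'

SA = [21, 13, 1, 18, 9, 20, 16, 22, 8, 11, 14, 5, 17, 2, 26, 12, 0, 19, 15, 10, 25, 6, 23, 7, 4, 24, 3]
rank  pair      lcp
   1  s[21:],s[13:]  1  'a'
   2  s[13:],s[1:]  1  'a'
   3  s[1:],s[18:]  1  'a'
   4  s[18:],s[9:]  2  'ae'
   5  s[9:],s[20:]  0  ''
   6  s[20:],s[16:]  1  'b'
   7  s[16:],s[22:]  1  'b'
   8  s[22:],s[8:]  0  ''
   9  s[8:],s[11:]  1  'c'
  10  s[11:],s[14:]  2  'ce'
  11  s[14:],s[5:]  2  'ce'
  12  s[5:],s[17:]  0  ''
  13  s[17:],s[2:]  1  'd'
  14  s[2:],s[26:]  0  ''
  15  s[26:],s[12:]  1  'e'
  16  s[12:],s[0:]  2  'ea'
  17  s[0:],s[19:]  1  'e'
  18  s[19:],s[15:]  2  'eb'
  19  s[15:],s[10:]  1  'e'
  20  s[10:],s[25:]  1  'e'
  21  s[25:],s[6:]  1  'e'
  22  s[6:],s[23:]  2  'ef'
  23  s[23:],s[7:]  0  ''
  24  s[7:],s[4:]  2  'fc'
  25  s[4:],s[24:]  1  'f'
  26  s[24:],s[3:]  1  'f'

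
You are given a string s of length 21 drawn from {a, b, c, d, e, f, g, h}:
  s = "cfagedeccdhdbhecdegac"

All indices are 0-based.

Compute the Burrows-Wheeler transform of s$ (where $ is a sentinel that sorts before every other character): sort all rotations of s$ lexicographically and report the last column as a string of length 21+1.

rank  rotation                last
    0  $cfagedeccdhdbhecdegac  c
    1  ac$cfagedeccdhdbhecdeg  g
    2  agedeccdhdbhecdegac$cf  f
    3  bhecdegac$cfagedeccdhd  d
    4  c$cfagedeccdhdbhecdega  a
    5  ccdhdbhecdegac$cfagede  e
    6  cdegac$cfagedeccdhdbhe  e
    7  cdhdbhecdegac$cfagedec  c
    8  cfagedeccdhdbhecdegac$  $
    9  dbhecdegac$cfagedeccdh  h
   10  deccdhdbhecdegac$cfage  e
   11  degac$cfagedeccdhdbhec  c
   12  dhdbhecdegac$cfagedecc  c
   13  eccdhdbhecdegac$cfaged  d
   14  ecdegac$cfagedeccdhdbh  h
   15  edeccdhdbhecdegac$cfag  g
   16  egac$cfagedeccdhdbhecd  d
   17  fagedeccdhdbhecdegac$c  c
   18  gac$cfagedeccdhdbhecde  e
   19  gedeccdhdbhecdegac$cfa  a
   20  hdbhecdegac$cfagedeccd  d
   21  hecdegac$cfagedeccdhdb  b

cgfdaeec$heccdhgdceadb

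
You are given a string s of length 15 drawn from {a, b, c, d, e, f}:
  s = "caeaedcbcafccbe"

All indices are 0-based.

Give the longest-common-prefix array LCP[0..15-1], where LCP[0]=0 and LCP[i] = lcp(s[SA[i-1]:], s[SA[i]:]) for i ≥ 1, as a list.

[0, 2, 1, 0, 1, 0, 2, 1, 2, 1, 0, 0, 1, 1, 0]

rank | idx | suffix
   0 |   1 | aeaedcbcafccbe
   1 |   3 | aedcbcafccbe
   2 |   9 | afccbe
   3 |   7 | bcafccbe
   4 |  13 | be
   5 |   0 | caeaedcbcafccbe
   6 |   8 | cafccbe
   7 |   6 | cbcafccbe
   8 |  12 | cbe
   9 |  11 | ccbe
  10 |   5 | dcbcafccbe
  11 |  14 | e
  12 |   2 | eaedcbcafccbe
  13 |   4 | edcbcafccbe
  14 |  10 | fccbe

SA = [1, 3, 9, 7, 13, 0, 8, 6, 12, 11, 5, 14, 2, 4, 10]
[i] adj suffixes → lcp
  [1] 1/3 → 2 ('ae')
  [2] 3/9 → 1 ('a')
  [3] 9/7 → 0 ('')
  [4] 7/13 → 1 ('b')
  [5] 13/0 → 0 ('')
  [6] 0/8 → 2 ('ca')
  [7] 8/6 → 1 ('c')
  [8] 6/12 → 2 ('cb')
  [9] 12/11 → 1 ('c')
  [10] 11/5 → 0 ('')
  [11] 5/14 → 0 ('')
  [12] 14/2 → 1 ('e')
  [13] 2/4 → 1 ('e')
  [14] 4/10 → 0 ('')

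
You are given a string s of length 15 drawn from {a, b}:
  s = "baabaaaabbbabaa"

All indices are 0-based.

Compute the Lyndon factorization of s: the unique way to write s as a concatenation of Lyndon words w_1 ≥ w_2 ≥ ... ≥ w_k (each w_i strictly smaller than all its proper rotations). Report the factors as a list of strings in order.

["b", "aab", "aaaabbbab", "a", "a"]

emit factor 1: 'b' (i=0, period=1)
emit factor 2: 'aab' (i=1, period=3)
emit factor 3: 'aaaabbbab' (i=4, period=9)
emit factor 4: 'a' (i=13, period=1)
emit factor 5: 'a' (i=14, period=1)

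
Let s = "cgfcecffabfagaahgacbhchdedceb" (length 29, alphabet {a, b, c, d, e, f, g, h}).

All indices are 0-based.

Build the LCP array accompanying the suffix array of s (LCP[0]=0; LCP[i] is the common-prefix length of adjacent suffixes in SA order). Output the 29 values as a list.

[0, 1, 1, 1, 1, 0, 1, 1, 0, 1, 2, 1, 1, 1, 0, 1, 0, 1, 1, 0, 2, 1, 1, 0, 2, 1, 0, 1, 1]

rank | idx | suffix
   0 |  13 | aahgacbhchdedceb
   1 |   8 | abfagaahgacbhchdedceb
   2 |  17 | acbhchdedceb
   3 |  11 | agaahgacbhchdedceb
   4 |  14 | ahgacbhchdedceb
   5 |  28 | b
   6 |   9 | bfagaahgacbhchdedceb
   7 |  19 | bhchdedceb
   8 |  18 | cbhchdedceb
   9 |  26 | ceb
  10 |   3 | cecffabfagaahgacbhchdedceb
  11 |   5 | cffabfagaahgacbhchdedceb
  12 |   0 | cgfcecffabfagaahgacbhchdedceb
  13 |  21 | chdedceb
  14 |  25 | dceb
  15 |  23 | dedceb
  16 |  27 | eb
  17 |   4 | ecffabfagaahgacbhchdedceb
  18 |  24 | edceb
  19 |   7 | fabfagaahgacbhchdedceb
  20 |  10 | fagaahgacbhchdedceb
  21 |   2 | fcecffabfagaahgacbhchdedceb
  22 |   6 | ffabfagaahgacbhchdedceb
  23 |  12 | gaahgacbhchdedceb
  24 |  16 | gacbhchdedceb
  25 |   1 | gfcecffabfagaahgacbhchdedceb
  26 |  20 | hchdedceb
  27 |  22 | hdedceb
  28 |  15 | hgacbhchdedceb

SA = [13, 8, 17, 11, 14, 28, 9, 19, 18, 26, 3, 5, 0, 21, 25, 23, 27, 4, 24, 7, 10, 2, 6, 12, 16, 1, 20, 22, 15]
rank  pair      lcp
   1  s[13:],s[8:]  1  'a'
   2  s[8:],s[17:]  1  'a'
   3  s[17:],s[11:]  1  'a'
   4  s[11:],s[14:]  1  'a'
   5  s[14:],s[28:]  0  ''
   6  s[28:],s[9:]  1  'b'
   7  s[9:],s[19:]  1  'b'
   8  s[19:],s[18:]  0  ''
   9  s[18:],s[26:]  1  'c'
  10  s[26:],s[3:]  2  'ce'
  11  s[3:],s[5:]  1  'c'
  12  s[5:],s[0:]  1  'c'
  13  s[0:],s[21:]  1  'c'
  14  s[21:],s[25:]  0  ''
  15  s[25:],s[23:]  1  'd'
  16  s[23:],s[27:]  0  ''
  17  s[27:],s[4:]  1  'e'
  18  s[4:],s[24:]  1  'e'
  19  s[24:],s[7:]  0  ''
  20  s[7:],s[10:]  2  'fa'
  21  s[10:],s[2:]  1  'f'
  22  s[2:],s[6:]  1  'f'
  23  s[6:],s[12:]  0  ''
  24  s[12:],s[16:]  2  'ga'
  25  s[16:],s[1:]  1  'g'
  26  s[1:],s[20:]  0  ''
  27  s[20:],s[22:]  1  'h'
  28  s[22:],s[15:]  1  'h'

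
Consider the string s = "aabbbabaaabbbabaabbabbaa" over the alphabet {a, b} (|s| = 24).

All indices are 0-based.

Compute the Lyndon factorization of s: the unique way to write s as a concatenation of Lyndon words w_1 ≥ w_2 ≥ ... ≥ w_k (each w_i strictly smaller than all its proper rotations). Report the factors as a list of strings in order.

["aabbbab", "aaabbbabaabbabb", "a", "a"]

emit factor 1: 'aabbbab' (i=0, period=7)
emit factor 2: 'aaabbbabaabbabb' (i=7, period=15)
emit factor 3: 'a' (i=22, period=1)
emit factor 4: 'a' (i=23, period=1)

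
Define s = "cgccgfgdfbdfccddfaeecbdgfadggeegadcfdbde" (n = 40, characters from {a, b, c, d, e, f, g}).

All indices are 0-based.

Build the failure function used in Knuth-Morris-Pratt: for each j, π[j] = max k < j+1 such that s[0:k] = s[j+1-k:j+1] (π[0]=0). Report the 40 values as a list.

π[0] = 0
j=1 s[j]='g': π[1]=0 (border '')
j=2 s[j]='c': π[2]=1 (border 'c')
j=3 s[j]='c': k: 1→0; π[3]=1 (border 'c')
j=4 s[j]='g': π[4]=2 (border 'cg')
j=5 s[j]='f': k: 2→0; π[5]=0 (border '')
j=6 s[j]='g': π[6]=0 (border '')
j=7 s[j]='d': π[7]=0 (border '')
j=8 s[j]='f': π[8]=0 (border '')
j=9 s[j]='b': π[9]=0 (border '')
j=10 s[j]='d': π[10]=0 (border '')
j=11 s[j]='f': π[11]=0 (border '')
j=12 s[j]='c': π[12]=1 (border 'c')
j=13 s[j]='c': k: 1→0; π[13]=1 (border 'c')
j=14 s[j]='d': k: 1→0; π[14]=0 (border '')
j=15 s[j]='d': π[15]=0 (border '')
j=16 s[j]='f': π[16]=0 (border '')
j=17 s[j]='a': π[17]=0 (border '')
j=18 s[j]='e': π[18]=0 (border '')
j=19 s[j]='e': π[19]=0 (border '')
j=20 s[j]='c': π[20]=1 (border 'c')
j=21 s[j]='b': k: 1→0; π[21]=0 (border '')
j=22 s[j]='d': π[22]=0 (border '')
j=23 s[j]='g': π[23]=0 (border '')
j=24 s[j]='f': π[24]=0 (border '')
j=25 s[j]='a': π[25]=0 (border '')
j=26 s[j]='d': π[26]=0 (border '')
j=27 s[j]='g': π[27]=0 (border '')
j=28 s[j]='g': π[28]=0 (border '')
j=29 s[j]='e': π[29]=0 (border '')
j=30 s[j]='e': π[30]=0 (border '')
j=31 s[j]='g': π[31]=0 (border '')
j=32 s[j]='a': π[32]=0 (border '')
j=33 s[j]='d': π[33]=0 (border '')
j=34 s[j]='c': π[34]=1 (border 'c')
j=35 s[j]='f': k: 1→0; π[35]=0 (border '')
j=36 s[j]='d': π[36]=0 (border '')
j=37 s[j]='b': π[37]=0 (border '')
j=38 s[j]='d': π[38]=0 (border '')
j=39 s[j]='e': π[39]=0 (border '')

[0, 0, 1, 1, 2, 0, 0, 0, 0, 0, 0, 0, 1, 1, 0, 0, 0, 0, 0, 0, 1, 0, 0, 0, 0, 0, 0, 0, 0, 0, 0, 0, 0, 0, 1, 0, 0, 0, 0, 0]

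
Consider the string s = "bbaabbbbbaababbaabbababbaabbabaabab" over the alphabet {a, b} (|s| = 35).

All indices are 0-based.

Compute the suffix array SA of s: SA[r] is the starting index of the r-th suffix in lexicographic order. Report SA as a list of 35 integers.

[30, 9, 24, 15, 2, 33, 28, 31, 19, 10, 21, 12, 25, 16, 3, 34, 29, 8, 23, 14, 1, 32, 27, 18, 20, 11, 7, 22, 13, 0, 26, 17, 6, 5, 4]

rank | idx | suffix
   0 |  30 | aabab
   1 |   9 | aababbaabbababbaabbabaabab
   2 |  24 | aabbabaabab
   3 |  15 | aabbababbaabbabaabab
   4 |   2 | aabbbbbaababbaabbababbaabbabaabab
   5 |  33 | ab
   6 |  28 | abaabab
   7 |  31 | abab
   8 |  19 | ababbaabbabaabab
   9 |  10 | ababbaabbababbaabbabaabab
  10 |  21 | abbaabbabaabab
  11 |  12 | abbaabbababbaabbabaabab
  12 |  25 | abbabaabab
  13 |  16 | abbababbaabbabaabab
  14 |   3 | abbbbbaababbaabbababbaabbabaabab
  15 |  34 | b
  16 |  29 | baabab
  17 |   8 | baababbaabbababbaabbabaabab
  18 |  23 | baabbabaabab
  19 |  14 | baabbababbaabbabaabab
  20 |   1 | baabbbbbaababbaabbababbaabbabaabab
  21 |  32 | bab
  22 |  27 | babaabab
  23 |  18 | bababbaabbabaabab
  24 |  20 | babbaabbabaabab
  25 |  11 | babbaabbababbaabbabaabab
  26 |   7 | bbaababbaabbababbaabbabaabab
  27 |  22 | bbaabbabaabab
  28 |  13 | bbaabbababbaabbabaabab
  29 |   0 | bbaabbbbbaababbaabbababbaabbabaabab
  30 |  26 | bbabaabab
  31 |  17 | bbababbaabbabaabab
  32 |   6 | bbbaababbaabbababbaabbabaabab
  33 |   5 | bbbbaababbaabbababbaabbabaabab
  34 |   4 | bbbbbaababbaabbababbaabbabaabab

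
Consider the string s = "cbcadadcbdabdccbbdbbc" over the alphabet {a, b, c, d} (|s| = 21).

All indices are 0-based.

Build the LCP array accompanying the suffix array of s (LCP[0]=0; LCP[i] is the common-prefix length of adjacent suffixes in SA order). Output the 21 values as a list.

rank→(start, suffix):
  0 → (10, 'abdccbbdbbc')
  1 → (3, 'adadcbdabdccbbdbbc')
  2 → (5, 'adcbdabdccbbdbbc')
  3 → (18, 'bbc')
  4 → (15, 'bbdbbc')
  5 → (19, 'bc')
  6 → (1, 'bcadadcbdabdccbbdbbc')
  7 → (8, 'bdabdccbbdbbc')
  8 → (16, 'bdbbc')
  9 → (11, 'bdccbbdbbc')
  10 → (20, 'c')
  11 → (2, 'cadadcbdabdccbbdbbc')
  12 → (14, 'cbbdbbc')
  13 → (0, 'cbcadadcbdabdccbbdbbc')
  14 → (7, 'cbdabdccbbdbbc')
  15 → (13, 'ccbbdbbc')
  16 → (9, 'dabdccbbdbbc')
  17 → (4, 'dadcbdabdccbbdbbc')
  18 → (17, 'dbbc')
  19 → (6, 'dcbdabdccbbdbbc')
  20 → (12, 'dccbbdbbc')

SA = [10, 3, 5, 18, 15, 19, 1, 8, 16, 11, 20, 2, 14, 0, 7, 13, 9, 4, 17, 6, 12]
[i] adj suffixes → lcp
  [1] 10/3 → 1 ('a')
  [2] 3/5 → 2 ('ad')
  [3] 5/18 → 0 ('')
  [4] 18/15 → 2 ('bb')
  [5] 15/19 → 1 ('b')
  [6] 19/1 → 2 ('bc')
  [7] 1/8 → 1 ('b')
  [8] 8/16 → 2 ('bd')
  [9] 16/11 → 2 ('bd')
  [10] 11/20 → 0 ('')
  [11] 20/2 → 1 ('c')
  [12] 2/14 → 1 ('c')
  [13] 14/0 → 2 ('cb')
  [14] 0/7 → 2 ('cb')
  [15] 7/13 → 1 ('c')
  [16] 13/9 → 0 ('')
  [17] 9/4 → 2 ('da')
  [18] 4/17 → 1 ('d')
  [19] 17/6 → 1 ('d')
  [20] 6/12 → 2 ('dc')

[0, 1, 2, 0, 2, 1, 2, 1, 2, 2, 0, 1, 1, 2, 2, 1, 0, 2, 1, 1, 2]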